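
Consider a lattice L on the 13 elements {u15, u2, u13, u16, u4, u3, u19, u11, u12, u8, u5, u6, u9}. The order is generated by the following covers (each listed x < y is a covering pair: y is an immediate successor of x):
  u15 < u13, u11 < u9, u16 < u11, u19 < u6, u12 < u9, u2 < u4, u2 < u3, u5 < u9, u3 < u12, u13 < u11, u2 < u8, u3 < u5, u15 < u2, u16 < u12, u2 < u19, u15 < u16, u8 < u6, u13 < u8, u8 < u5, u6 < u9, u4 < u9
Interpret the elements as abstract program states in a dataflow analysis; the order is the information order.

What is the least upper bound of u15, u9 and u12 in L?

Common upper bounds of {u15, u9, u12}: u9.
The least among these is u9.

u9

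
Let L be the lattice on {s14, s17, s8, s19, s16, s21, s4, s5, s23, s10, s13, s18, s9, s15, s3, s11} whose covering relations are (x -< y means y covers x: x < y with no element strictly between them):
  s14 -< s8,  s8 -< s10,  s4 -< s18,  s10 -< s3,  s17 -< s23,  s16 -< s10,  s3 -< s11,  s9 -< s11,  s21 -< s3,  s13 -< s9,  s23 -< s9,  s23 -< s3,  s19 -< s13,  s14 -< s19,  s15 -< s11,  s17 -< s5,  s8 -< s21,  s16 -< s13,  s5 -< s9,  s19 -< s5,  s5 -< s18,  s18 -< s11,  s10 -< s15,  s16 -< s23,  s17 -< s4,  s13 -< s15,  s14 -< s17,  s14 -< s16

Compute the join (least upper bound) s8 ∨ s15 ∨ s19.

s15

Common upper bounds of {s8, s15, s19}: s11, s15.
The least among these is s15.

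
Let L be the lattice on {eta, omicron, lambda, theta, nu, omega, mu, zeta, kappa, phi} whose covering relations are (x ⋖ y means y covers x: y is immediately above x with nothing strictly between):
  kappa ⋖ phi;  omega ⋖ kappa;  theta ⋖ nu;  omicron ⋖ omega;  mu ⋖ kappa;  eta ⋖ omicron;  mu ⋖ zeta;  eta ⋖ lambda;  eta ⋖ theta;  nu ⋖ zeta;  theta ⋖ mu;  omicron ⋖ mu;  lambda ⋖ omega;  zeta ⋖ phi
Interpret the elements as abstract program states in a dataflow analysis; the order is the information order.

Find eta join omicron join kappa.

Common upper bounds of {eta, omicron, kappa}: kappa, phi.
The least among these is kappa.

kappa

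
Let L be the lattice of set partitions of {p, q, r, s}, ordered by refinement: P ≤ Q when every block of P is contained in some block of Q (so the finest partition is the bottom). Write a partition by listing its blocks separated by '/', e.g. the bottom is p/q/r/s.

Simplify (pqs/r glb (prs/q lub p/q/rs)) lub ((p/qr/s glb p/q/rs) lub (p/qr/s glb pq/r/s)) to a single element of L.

ps/q/r

prs/q ∨ p/q/rs = prs/q
pqs/r ∧ prs/q = ps/q/r
p/qr/s ∧ p/q/rs = p/q/r/s
p/qr/s ∧ pq/r/s = p/q/r/s
p/q/r/s ∨ p/q/r/s = p/q/r/s
ps/q/r ∨ p/q/r/s = ps/q/r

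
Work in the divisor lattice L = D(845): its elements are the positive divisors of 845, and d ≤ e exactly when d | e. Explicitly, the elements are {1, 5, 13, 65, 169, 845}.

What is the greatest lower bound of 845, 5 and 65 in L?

In the divisibility order, the meet is the greatest common divisor: gcd(845, 5, 65) = 5.

5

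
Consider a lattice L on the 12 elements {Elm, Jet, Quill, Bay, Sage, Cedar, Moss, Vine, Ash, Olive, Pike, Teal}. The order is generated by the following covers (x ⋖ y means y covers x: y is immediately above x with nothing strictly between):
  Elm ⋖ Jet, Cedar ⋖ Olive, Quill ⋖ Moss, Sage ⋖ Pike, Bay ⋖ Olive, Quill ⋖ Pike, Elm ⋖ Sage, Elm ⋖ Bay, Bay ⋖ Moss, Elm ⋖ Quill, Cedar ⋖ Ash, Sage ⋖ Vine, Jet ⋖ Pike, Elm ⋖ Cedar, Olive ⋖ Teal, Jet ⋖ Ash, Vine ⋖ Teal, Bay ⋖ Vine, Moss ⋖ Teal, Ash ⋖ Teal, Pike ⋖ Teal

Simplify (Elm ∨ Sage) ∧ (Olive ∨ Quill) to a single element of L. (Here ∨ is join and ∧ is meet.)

Sage

Elm ∨ Sage = Sage
Olive ∨ Quill = Teal
Sage ∧ Teal = Sage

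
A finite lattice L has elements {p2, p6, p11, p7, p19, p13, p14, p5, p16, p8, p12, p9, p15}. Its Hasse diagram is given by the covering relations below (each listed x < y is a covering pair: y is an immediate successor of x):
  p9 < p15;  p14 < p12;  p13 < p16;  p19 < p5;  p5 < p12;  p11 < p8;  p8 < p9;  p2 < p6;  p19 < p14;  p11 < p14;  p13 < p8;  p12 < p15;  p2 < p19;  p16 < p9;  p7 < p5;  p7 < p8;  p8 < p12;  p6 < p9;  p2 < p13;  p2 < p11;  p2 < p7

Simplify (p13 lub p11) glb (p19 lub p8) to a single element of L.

p13 ∨ p11 = p8
p19 ∨ p8 = p12
p8 ∧ p12 = p8

p8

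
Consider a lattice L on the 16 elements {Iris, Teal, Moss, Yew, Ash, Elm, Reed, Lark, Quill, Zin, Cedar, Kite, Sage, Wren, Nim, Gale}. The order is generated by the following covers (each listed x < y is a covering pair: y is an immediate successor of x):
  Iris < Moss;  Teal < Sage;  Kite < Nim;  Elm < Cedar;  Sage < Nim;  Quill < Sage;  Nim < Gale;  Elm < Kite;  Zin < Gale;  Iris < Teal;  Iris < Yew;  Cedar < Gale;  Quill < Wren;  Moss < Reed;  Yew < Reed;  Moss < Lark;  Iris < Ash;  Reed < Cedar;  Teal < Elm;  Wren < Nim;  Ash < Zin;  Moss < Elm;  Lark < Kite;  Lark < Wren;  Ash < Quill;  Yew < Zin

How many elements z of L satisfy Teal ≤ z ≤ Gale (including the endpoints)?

7

The interval [Teal, Gale] = {Cedar, Elm, Gale, Kite, Nim, Sage, Teal}, which has 7 elements.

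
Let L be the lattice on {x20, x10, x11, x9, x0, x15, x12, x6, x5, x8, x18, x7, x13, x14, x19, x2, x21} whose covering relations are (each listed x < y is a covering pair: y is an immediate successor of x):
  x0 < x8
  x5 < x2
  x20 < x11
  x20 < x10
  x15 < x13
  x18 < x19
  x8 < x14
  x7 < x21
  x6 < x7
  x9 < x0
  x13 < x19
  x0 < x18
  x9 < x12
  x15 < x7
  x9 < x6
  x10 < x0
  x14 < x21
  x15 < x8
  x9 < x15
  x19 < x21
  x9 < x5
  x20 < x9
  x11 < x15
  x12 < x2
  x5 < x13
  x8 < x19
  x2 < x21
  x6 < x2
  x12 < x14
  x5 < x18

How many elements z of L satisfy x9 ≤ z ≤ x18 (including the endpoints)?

4

The interval [x9, x18] = {x0, x18, x5, x9}, which has 4 elements.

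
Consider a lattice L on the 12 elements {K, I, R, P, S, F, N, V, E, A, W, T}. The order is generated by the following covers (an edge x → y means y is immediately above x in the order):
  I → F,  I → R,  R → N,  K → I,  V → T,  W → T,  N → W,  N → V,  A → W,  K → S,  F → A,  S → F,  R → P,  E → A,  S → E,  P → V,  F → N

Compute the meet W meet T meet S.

S

Common lower bounds of {W, T, S}: K, S.
The greatest among these is S.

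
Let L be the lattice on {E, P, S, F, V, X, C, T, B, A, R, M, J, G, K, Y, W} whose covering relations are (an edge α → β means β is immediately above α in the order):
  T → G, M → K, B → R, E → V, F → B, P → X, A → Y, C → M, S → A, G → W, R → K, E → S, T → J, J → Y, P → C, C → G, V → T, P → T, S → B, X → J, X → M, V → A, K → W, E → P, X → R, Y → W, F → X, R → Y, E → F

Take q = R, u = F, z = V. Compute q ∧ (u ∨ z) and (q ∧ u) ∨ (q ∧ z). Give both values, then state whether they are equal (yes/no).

X; F; no

u ∨ z = J, so q ∧ (u ∨ z) = R ∧ J = X.
q ∧ u = F and q ∧ z = E, so (q ∧ u) ∨ (q ∧ z) = F ∨ E = F.
Equal: no.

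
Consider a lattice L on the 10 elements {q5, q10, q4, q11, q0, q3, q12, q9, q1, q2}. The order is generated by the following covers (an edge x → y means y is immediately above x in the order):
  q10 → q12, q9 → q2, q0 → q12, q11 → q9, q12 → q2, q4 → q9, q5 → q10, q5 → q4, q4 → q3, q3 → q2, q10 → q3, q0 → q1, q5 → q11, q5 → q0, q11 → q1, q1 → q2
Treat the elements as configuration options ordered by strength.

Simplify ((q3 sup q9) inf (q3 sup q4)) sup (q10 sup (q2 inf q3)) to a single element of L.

q3 ∨ q9 = q2
q3 ∨ q4 = q3
q2 ∧ q3 = q3
q2 ∧ q3 = q3
q10 ∨ q3 = q3
q3 ∨ q3 = q3

q3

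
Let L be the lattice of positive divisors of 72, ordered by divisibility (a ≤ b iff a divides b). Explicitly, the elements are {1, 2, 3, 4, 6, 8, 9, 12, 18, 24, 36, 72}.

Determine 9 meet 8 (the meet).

Common lower bounds of {9, 8}: 1.
The greatest among these is 1.

1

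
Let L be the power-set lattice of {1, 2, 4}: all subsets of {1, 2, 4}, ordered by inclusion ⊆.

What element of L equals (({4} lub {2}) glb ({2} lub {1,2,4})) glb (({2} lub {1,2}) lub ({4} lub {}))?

{2,4}

{4} ∨ {2} = {2,4}
{2} ∨ {1,2,4} = {1,2,4}
{2,4} ∧ {1,2,4} = {2,4}
{2} ∨ {1,2} = {1,2}
{4} ∨ {} = {4}
{1,2} ∨ {4} = {1,2,4}
{2,4} ∧ {1,2,4} = {2,4}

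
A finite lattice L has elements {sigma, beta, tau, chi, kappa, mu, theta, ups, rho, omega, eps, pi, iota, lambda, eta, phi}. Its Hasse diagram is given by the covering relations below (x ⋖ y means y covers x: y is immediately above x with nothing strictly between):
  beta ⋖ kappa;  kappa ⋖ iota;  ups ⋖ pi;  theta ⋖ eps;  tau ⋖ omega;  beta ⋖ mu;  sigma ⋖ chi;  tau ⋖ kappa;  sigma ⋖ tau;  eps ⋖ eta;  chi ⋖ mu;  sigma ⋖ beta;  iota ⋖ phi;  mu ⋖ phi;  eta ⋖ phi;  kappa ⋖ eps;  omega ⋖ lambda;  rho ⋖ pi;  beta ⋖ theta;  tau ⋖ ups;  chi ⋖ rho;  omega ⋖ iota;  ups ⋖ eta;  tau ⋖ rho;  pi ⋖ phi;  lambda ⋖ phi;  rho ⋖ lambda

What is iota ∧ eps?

Common lower bounds of {iota, eps}: beta, kappa, sigma, tau.
The greatest among these is kappa.

kappa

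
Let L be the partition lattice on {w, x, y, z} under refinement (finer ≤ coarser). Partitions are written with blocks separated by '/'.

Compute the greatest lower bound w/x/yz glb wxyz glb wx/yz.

The meet (common refinement) of w/x/yz, wxyz, wx/yz intersects blocks pairwise, giving w/x/yz.

w/x/yz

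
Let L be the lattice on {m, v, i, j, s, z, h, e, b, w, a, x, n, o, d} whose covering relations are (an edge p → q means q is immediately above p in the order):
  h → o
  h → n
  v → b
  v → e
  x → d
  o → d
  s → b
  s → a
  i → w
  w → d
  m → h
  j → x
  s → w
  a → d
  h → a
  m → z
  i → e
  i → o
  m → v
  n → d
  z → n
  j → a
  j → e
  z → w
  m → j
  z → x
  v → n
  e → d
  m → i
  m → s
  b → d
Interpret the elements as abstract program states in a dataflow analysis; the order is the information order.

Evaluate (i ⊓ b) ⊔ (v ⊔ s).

i ∧ b = m
v ∨ s = b
m ∨ b = b

b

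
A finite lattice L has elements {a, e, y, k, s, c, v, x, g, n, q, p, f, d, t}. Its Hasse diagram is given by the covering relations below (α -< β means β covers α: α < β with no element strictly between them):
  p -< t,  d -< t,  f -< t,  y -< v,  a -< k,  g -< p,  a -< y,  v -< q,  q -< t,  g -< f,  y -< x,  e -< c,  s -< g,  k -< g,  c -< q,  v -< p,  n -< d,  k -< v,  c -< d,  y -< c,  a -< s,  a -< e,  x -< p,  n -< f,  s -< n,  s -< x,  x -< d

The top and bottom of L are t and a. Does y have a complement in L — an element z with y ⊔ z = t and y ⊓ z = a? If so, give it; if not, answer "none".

Need z with y ∨ z = t and y ∧ z = a.
Checking each element gives: f.

f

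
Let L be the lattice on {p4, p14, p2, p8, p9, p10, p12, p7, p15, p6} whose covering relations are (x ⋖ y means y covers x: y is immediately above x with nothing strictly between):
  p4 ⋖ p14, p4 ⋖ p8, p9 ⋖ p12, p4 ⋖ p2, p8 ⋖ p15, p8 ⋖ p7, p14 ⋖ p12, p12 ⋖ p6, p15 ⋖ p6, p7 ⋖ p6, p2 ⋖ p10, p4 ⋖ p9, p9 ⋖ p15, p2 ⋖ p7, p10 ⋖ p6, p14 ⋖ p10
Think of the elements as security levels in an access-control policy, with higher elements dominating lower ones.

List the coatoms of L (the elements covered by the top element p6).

p10, p12, p15, p7

The coatoms are exactly the elements covered by p6: p10, p12, p15, p7.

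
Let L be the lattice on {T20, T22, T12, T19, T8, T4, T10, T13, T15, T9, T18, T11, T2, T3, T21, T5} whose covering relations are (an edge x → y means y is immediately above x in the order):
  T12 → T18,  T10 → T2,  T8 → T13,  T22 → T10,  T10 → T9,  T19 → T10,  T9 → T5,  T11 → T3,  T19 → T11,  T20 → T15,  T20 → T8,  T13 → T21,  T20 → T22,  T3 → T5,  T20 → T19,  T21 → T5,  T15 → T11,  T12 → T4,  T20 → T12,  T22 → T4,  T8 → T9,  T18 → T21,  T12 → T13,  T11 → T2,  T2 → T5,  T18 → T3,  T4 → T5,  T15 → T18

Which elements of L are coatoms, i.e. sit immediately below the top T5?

T2, T21, T3, T4, T9

The coatoms are exactly the elements covered by T5: T2, T21, T3, T4, T9.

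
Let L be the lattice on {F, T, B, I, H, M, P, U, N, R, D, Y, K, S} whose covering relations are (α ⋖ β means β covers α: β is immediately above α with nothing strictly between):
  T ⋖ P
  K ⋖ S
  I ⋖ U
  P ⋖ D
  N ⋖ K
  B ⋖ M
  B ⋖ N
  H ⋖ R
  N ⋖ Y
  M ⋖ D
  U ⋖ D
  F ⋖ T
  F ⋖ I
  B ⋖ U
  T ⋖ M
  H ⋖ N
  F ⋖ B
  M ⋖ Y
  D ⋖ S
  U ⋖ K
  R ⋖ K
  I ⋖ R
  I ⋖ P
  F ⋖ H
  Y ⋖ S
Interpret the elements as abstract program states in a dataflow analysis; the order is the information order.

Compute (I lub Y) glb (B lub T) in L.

M

I ∨ Y = S
B ∨ T = M
S ∧ M = M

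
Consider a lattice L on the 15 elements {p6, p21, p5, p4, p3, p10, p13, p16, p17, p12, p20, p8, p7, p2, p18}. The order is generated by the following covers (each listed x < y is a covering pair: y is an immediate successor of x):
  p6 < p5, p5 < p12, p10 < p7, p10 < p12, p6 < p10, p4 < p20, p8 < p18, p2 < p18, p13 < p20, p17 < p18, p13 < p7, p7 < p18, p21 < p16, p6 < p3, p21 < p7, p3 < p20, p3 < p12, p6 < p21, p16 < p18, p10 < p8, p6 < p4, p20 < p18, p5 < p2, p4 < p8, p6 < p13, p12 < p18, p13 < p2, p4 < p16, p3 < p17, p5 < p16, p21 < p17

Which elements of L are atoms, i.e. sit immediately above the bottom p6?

p10, p13, p21, p3, p4, p5

The atoms are exactly the elements that cover p6: p10, p13, p21, p3, p4, p5.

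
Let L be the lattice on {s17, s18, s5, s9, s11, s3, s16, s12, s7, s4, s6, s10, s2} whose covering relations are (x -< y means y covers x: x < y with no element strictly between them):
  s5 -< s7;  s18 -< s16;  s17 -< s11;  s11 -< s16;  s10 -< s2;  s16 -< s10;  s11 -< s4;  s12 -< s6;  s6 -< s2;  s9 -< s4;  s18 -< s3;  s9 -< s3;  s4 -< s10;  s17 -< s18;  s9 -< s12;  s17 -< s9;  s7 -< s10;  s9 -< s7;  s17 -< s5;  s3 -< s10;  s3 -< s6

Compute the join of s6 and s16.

s2

Common upper bounds of {s6, s16}: s2.
The least among these is s2.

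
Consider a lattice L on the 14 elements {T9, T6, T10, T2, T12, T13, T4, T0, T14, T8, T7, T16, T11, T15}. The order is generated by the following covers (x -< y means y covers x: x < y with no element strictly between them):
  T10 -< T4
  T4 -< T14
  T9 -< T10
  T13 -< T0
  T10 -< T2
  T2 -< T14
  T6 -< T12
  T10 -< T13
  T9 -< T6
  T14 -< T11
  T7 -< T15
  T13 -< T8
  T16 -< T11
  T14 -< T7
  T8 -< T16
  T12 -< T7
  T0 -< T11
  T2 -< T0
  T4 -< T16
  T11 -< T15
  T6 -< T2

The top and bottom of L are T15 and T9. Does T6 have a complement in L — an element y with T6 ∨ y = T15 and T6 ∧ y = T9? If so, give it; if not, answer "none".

none

For every candidate y, either T6 ∨ y ≠ T15 or T6 ∧ y ≠ T9; no complement exists.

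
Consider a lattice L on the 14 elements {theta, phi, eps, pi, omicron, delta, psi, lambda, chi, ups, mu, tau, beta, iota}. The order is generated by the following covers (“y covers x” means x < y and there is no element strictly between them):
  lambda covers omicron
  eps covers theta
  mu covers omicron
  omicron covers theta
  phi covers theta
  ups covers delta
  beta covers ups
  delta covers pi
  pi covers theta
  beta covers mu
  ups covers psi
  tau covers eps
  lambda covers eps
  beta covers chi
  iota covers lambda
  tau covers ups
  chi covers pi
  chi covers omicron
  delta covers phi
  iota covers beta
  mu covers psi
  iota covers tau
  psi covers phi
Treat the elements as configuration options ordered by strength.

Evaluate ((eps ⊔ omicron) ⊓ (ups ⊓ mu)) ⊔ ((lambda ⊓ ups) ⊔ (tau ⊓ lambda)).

eps ∨ omicron = lambda
ups ∧ mu = psi
lambda ∧ psi = theta
lambda ∧ ups = theta
tau ∧ lambda = eps
theta ∨ eps = eps
theta ∨ eps = eps

eps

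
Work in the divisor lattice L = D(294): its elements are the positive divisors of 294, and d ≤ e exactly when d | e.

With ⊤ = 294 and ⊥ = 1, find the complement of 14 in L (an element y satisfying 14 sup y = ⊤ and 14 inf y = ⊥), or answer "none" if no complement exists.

For every candidate y, either 14 ∨ y ≠ 294 or 14 ∧ y ≠ 1; no complement exists.

none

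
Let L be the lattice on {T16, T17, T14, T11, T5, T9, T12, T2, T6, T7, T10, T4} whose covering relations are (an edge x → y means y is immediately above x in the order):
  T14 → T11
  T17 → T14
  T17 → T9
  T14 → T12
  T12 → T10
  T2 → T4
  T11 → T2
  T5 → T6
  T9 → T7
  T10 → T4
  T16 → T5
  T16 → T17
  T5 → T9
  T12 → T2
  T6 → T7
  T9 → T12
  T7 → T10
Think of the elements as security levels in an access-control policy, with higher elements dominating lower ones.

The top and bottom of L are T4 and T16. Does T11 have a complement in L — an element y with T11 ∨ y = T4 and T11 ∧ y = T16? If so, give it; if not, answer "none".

Need y with T11 ∨ y = T4 and T11 ∧ y = T16.
Checking each element gives: T6.

T6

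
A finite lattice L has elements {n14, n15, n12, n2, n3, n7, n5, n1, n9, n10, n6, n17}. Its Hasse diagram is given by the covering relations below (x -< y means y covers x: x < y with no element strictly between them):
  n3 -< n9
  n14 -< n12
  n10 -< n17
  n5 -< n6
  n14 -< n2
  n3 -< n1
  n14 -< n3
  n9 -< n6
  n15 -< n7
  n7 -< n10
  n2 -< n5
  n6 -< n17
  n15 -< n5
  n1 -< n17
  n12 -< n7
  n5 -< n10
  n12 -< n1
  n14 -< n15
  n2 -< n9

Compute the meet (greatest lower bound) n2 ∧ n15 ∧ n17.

Common lower bounds of {n2, n15, n17}: n14.
The greatest among these is n14.

n14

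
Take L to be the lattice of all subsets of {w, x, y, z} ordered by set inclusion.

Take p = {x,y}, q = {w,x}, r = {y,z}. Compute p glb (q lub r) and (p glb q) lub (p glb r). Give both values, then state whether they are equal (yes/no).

{x,y}; {x,y}; yes

q lub r = {w,x,y,z}, so p glb (q lub r) = {x,y} glb {w,x,y,z} = {x,y}.
p glb q = {x} and p glb r = {y}, so (p glb q) lub (p glb r) = {x} lub {y} = {x,y}.
Equal: yes.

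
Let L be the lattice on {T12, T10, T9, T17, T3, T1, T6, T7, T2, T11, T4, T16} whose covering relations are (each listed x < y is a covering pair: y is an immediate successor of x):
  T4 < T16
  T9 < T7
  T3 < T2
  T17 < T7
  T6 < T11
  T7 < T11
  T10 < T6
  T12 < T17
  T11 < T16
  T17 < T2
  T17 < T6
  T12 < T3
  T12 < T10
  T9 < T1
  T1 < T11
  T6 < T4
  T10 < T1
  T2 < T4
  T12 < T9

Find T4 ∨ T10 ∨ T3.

Common upper bounds of {T4, T10, T3}: T16, T4.
The least among these is T4.

T4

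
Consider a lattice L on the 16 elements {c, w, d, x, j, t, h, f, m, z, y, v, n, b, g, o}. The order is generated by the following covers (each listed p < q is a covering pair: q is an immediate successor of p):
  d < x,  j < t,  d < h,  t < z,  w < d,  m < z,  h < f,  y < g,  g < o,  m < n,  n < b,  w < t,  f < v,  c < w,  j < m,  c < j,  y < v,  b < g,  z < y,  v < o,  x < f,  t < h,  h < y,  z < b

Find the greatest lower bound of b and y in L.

Common lower bounds of {b, y}: c, j, m, t, w, z.
The greatest among these is z.

z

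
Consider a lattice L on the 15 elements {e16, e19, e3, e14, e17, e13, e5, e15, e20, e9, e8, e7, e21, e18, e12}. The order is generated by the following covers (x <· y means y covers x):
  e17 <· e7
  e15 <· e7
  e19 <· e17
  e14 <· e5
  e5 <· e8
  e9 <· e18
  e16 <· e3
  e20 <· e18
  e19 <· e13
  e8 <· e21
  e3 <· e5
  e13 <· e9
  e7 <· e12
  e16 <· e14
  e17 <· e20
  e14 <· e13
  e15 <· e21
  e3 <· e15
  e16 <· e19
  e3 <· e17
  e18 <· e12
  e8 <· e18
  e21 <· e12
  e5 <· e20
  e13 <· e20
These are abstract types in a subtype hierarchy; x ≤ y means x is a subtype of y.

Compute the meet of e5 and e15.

e3

Common lower bounds of {e5, e15}: e16, e3.
The greatest among these is e3.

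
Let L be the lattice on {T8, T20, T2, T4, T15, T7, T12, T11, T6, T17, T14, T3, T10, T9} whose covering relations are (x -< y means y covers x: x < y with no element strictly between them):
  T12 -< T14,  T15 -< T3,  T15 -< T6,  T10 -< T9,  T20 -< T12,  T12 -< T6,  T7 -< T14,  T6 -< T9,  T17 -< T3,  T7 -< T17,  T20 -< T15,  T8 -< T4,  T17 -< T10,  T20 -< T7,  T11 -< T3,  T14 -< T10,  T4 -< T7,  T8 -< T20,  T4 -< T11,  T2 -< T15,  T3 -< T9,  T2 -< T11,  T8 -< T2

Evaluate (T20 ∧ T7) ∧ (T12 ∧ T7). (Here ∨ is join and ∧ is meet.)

T20

T20 ∧ T7 = T20
T12 ∧ T7 = T20
T20 ∧ T20 = T20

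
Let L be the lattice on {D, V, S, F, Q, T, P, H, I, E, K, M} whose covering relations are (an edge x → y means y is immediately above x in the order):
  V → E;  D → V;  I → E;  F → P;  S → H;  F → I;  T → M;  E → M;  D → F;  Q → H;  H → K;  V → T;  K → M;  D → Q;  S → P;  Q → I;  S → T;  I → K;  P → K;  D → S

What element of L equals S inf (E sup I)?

E ∨ I = E
S ∧ E = D

D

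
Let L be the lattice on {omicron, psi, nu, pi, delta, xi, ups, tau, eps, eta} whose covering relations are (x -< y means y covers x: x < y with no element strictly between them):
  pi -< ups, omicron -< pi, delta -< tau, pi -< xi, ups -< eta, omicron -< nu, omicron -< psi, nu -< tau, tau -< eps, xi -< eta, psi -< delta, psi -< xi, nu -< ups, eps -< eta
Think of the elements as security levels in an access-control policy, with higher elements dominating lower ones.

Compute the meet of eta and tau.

tau

Common lower bounds of {eta, tau}: delta, nu, omicron, psi, tau.
The greatest among these is tau.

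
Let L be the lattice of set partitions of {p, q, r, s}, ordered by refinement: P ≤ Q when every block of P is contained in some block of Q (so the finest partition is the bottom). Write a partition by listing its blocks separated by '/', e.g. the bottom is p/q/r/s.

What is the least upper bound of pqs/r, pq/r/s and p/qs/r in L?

pqs/r

The join of pqs/r, pq/r/s, p/qs/r merges any blocks that overlap across the partitions, giving pqs/r.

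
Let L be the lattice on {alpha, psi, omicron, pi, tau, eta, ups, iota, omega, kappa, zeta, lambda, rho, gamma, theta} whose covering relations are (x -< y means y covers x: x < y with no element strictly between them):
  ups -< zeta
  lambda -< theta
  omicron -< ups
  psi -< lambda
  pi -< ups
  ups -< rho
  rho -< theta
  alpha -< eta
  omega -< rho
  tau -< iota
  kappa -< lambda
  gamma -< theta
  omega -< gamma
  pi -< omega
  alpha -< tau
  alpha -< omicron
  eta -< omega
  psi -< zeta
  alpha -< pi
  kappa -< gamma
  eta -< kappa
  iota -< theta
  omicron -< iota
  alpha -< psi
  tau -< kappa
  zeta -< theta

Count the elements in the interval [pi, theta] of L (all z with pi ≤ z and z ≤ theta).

7

The interval [pi, theta] = {gamma, omega, pi, rho, theta, ups, zeta}, which has 7 elements.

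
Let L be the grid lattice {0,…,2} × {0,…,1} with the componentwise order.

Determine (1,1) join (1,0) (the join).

(1,1)

In a product of chains, the join is componentwise max, giving (1,1).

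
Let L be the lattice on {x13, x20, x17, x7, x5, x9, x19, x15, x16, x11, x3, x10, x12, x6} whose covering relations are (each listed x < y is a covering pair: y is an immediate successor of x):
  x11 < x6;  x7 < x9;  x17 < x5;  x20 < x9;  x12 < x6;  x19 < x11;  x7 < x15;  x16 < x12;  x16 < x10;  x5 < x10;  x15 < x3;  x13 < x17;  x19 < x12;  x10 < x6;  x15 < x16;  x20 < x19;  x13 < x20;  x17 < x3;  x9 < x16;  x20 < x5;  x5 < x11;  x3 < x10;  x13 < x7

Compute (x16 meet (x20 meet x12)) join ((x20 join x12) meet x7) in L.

x20 ∧ x12 = x20
x16 ∧ x20 = x20
x20 ∨ x12 = x12
x12 ∧ x7 = x7
x20 ∨ x7 = x9

x9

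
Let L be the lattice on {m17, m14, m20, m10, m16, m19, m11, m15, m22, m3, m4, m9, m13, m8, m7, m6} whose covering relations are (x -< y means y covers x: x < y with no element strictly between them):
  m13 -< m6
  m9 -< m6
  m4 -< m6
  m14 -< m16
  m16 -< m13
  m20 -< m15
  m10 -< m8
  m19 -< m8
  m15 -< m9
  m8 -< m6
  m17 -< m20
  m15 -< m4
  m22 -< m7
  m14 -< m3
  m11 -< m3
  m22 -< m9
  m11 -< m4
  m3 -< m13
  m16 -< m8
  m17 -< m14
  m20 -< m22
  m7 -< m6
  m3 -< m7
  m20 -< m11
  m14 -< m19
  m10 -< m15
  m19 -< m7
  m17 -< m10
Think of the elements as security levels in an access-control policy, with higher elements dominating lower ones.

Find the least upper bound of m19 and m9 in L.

m6

Common upper bounds of {m19, m9}: m6.
The least among these is m6.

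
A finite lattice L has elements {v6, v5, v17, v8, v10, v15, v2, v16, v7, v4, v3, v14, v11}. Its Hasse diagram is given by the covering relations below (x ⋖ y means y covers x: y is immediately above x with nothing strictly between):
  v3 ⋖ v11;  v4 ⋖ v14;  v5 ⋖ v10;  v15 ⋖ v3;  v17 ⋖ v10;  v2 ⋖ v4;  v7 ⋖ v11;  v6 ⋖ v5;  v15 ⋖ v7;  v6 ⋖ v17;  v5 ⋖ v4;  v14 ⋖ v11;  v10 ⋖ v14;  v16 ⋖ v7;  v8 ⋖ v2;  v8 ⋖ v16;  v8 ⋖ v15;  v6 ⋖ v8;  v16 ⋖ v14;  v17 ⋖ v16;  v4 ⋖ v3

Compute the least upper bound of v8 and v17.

v16

Common upper bounds of {v8, v17}: v11, v14, v16, v7.
The least among these is v16.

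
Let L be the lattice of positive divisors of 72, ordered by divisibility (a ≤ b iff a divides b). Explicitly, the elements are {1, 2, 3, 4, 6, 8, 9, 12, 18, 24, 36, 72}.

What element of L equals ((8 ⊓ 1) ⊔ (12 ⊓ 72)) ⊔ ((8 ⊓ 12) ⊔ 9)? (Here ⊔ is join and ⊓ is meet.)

8 ∧ 1 = 1
12 ∧ 72 = 12
1 ∨ 12 = 12
8 ∧ 12 = 4
4 ∨ 9 = 36
12 ∨ 36 = 36

36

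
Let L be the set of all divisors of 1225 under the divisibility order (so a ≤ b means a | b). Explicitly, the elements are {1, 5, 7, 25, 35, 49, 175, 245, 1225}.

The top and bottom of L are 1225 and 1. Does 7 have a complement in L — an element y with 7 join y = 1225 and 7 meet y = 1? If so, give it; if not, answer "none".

none

For every candidate y, either 7 ∨ y ≠ 1225 or 7 ∧ y ≠ 1; no complement exists.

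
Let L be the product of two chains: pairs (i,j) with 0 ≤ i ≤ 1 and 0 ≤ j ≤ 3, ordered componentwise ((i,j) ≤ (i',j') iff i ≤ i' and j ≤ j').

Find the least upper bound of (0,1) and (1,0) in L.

(1,1)

Common upper bounds of {(0,1), (1,0)}: (1,1), (1,2), (1,3).
The least among these is (1,1).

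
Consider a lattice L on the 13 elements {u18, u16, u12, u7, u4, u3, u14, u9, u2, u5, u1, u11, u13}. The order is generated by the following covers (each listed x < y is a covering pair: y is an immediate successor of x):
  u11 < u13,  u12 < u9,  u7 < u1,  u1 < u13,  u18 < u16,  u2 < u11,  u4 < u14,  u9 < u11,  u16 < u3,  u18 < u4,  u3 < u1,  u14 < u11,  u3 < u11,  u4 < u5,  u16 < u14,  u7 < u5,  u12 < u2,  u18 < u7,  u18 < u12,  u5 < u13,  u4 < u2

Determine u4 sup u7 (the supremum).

Common upper bounds of {u4, u7}: u13, u5.
The least among these is u5.

u5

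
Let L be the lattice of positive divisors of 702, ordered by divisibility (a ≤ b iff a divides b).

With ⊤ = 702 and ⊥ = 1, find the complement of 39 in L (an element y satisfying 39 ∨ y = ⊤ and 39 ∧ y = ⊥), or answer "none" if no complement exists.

none

For every candidate y, either 39 ∨ y ≠ 702 or 39 ∧ y ≠ 1; no complement exists.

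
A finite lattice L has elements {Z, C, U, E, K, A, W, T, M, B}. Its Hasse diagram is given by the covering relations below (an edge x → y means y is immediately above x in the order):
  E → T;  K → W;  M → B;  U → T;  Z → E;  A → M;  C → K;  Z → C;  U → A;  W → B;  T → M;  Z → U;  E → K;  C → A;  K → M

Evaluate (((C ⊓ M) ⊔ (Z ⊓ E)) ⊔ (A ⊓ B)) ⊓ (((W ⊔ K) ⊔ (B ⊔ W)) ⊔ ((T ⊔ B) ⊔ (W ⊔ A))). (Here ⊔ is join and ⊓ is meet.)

C ∧ M = C
Z ∧ E = Z
C ∨ Z = C
A ∧ B = A
C ∨ A = A
W ∨ K = W
B ∨ W = B
W ∨ B = B
T ∨ B = B
W ∨ A = B
B ∨ B = B
B ∨ B = B
A ∧ B = A

A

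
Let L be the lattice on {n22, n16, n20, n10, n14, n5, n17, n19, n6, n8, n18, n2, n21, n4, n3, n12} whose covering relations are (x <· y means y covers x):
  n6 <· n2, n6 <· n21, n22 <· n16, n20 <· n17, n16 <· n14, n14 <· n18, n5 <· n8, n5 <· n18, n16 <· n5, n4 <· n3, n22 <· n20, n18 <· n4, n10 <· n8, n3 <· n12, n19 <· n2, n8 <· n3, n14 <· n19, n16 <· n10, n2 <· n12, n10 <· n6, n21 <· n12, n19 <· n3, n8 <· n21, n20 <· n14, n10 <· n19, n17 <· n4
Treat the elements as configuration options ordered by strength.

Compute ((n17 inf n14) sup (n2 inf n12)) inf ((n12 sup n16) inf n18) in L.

n14

n17 ∧ n14 = n20
n2 ∧ n12 = n2
n20 ∨ n2 = n2
n12 ∨ n16 = n12
n12 ∧ n18 = n18
n2 ∧ n18 = n14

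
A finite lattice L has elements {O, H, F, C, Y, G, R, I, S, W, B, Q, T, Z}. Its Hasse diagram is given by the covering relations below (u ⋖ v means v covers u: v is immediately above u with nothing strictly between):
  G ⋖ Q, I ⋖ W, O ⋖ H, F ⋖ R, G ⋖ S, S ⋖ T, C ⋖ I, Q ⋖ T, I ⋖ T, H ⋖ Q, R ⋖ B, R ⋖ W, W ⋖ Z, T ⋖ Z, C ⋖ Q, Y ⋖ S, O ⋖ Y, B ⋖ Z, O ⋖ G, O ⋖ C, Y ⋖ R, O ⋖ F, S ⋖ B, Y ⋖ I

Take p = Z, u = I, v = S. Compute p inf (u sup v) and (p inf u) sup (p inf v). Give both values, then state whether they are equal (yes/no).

T; T; yes

u sup v = T, so p inf (u sup v) = Z inf T = T.
p inf u = I and p inf v = S, so (p inf u) sup (p inf v) = I sup S = T.
Equal: yes.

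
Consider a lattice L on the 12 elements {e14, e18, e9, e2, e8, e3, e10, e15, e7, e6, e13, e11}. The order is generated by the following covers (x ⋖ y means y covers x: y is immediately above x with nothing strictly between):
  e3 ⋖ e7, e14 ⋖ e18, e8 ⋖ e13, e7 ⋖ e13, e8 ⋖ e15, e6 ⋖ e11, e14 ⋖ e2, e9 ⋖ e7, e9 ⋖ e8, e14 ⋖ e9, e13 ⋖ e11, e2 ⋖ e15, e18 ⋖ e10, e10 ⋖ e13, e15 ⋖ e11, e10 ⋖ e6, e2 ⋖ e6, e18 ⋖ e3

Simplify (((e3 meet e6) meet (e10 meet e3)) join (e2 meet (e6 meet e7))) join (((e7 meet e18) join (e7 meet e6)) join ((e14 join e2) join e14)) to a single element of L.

e6

e3 ∧ e6 = e18
e10 ∧ e3 = e18
e18 ∧ e18 = e18
e6 ∧ e7 = e18
e2 ∧ e18 = e14
e18 ∨ e14 = e18
e7 ∧ e18 = e18
e7 ∧ e6 = e18
e18 ∨ e18 = e18
e14 ∨ e2 = e2
e2 ∨ e14 = e2
e18 ∨ e2 = e6
e18 ∨ e6 = e6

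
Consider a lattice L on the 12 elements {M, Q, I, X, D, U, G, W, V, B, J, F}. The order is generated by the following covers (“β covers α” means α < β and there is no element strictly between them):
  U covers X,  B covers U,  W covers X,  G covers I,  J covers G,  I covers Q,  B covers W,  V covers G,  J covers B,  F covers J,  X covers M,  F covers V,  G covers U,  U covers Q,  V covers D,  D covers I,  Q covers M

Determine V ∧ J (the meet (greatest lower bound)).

Common lower bounds of {V, J}: G, I, M, Q, U, X.
The greatest among these is G.

G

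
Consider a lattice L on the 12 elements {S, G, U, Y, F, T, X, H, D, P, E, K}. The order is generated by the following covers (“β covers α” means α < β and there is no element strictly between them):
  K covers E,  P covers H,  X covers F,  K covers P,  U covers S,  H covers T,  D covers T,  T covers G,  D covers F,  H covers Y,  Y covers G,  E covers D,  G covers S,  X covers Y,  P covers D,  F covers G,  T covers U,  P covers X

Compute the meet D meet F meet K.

F

Common lower bounds of {D, F, K}: F, G, S.
The greatest among these is F.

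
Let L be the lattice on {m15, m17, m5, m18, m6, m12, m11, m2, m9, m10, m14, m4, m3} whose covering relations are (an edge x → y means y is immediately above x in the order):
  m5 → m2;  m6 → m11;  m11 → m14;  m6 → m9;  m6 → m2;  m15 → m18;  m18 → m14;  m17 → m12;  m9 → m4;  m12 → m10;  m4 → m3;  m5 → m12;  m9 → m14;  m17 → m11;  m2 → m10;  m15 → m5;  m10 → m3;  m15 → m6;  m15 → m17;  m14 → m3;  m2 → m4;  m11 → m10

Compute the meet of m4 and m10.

m2

Common lower bounds of {m4, m10}: m15, m2, m5, m6.
The greatest among these is m2.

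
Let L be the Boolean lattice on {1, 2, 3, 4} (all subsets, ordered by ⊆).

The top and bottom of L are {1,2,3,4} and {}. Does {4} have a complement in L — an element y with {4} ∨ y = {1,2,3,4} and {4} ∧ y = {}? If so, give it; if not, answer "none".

{1,2,3}

Need y with {4} ∨ y = {1,2,3,4} and {4} ∧ y = {}.
Checking each element gives: {1,2,3}.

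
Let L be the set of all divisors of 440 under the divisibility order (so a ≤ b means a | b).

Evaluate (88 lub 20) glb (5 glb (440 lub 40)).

5

88 ∨ 20 = 440
440 ∨ 40 = 440
5 ∧ 440 = 5
440 ∧ 5 = 5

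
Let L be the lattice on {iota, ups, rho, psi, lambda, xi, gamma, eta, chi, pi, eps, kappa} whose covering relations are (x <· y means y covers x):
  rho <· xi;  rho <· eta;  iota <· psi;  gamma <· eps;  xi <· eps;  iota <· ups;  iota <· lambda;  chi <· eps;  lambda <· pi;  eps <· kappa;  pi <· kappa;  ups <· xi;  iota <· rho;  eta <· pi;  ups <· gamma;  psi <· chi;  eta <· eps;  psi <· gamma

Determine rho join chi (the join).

eps

Common upper bounds of {rho, chi}: eps, kappa.
The least among these is eps.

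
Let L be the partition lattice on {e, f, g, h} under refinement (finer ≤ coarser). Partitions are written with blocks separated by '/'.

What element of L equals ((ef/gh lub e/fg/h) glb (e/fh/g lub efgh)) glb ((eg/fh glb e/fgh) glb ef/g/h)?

ef/gh ∨ e/fg/h = efgh
e/fh/g ∨ efgh = efgh
efgh ∧ efgh = efgh
eg/fh ∧ e/fgh = e/fh/g
e/fh/g ∧ ef/g/h = e/f/g/h
efgh ∧ e/f/g/h = e/f/g/h

e/f/g/h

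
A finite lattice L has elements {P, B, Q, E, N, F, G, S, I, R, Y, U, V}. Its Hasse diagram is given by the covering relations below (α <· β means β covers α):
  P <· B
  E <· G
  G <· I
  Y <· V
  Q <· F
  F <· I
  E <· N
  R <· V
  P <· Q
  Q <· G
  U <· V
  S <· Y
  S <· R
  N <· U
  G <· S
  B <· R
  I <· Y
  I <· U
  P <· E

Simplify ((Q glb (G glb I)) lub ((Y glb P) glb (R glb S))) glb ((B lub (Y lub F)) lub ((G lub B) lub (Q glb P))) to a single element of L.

Q

G ∧ I = G
Q ∧ G = Q
Y ∧ P = P
R ∧ S = S
P ∧ S = P
Q ∨ P = Q
Y ∨ F = Y
B ∨ Y = V
G ∨ B = R
Q ∧ P = P
R ∨ P = R
V ∨ R = V
Q ∧ V = Q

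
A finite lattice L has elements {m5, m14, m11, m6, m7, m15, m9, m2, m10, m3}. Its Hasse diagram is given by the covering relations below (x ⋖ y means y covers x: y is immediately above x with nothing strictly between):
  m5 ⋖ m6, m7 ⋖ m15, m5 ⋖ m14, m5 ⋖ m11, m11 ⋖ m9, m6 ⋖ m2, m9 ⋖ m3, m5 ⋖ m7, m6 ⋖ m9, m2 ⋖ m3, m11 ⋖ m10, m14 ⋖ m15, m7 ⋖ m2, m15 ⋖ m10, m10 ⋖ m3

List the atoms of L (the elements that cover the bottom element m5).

The atoms are exactly the elements that cover m5: m11, m14, m6, m7.

m11, m14, m6, m7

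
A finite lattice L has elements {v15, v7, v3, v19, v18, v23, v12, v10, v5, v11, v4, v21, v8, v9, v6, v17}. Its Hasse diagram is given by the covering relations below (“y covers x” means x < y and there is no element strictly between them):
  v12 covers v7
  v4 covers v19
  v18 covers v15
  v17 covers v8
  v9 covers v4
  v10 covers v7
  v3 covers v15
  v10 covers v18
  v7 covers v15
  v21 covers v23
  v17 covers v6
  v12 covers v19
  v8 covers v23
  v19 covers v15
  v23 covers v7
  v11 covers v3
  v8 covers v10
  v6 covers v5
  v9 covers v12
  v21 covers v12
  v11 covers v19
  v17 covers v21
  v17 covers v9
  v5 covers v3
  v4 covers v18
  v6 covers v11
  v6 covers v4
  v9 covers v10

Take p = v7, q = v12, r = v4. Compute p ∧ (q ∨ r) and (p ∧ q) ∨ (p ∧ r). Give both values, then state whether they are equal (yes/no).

q ∨ r = v9, so p ∧ (q ∨ r) = v7 ∧ v9 = v7.
p ∧ q = v7 and p ∧ r = v15, so (p ∧ q) ∨ (p ∧ r) = v7 ∨ v15 = v7.
Equal: yes.

v7; v7; yes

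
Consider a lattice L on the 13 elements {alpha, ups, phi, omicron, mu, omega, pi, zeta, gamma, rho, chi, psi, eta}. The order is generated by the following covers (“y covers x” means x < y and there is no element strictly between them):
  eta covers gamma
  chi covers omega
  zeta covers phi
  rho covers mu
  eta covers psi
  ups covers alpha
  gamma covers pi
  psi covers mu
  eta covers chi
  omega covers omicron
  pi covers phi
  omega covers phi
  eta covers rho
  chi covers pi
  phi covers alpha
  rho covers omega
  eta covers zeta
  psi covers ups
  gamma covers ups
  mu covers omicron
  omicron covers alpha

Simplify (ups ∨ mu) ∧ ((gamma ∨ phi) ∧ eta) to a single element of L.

ups

ups ∨ mu = psi
gamma ∨ phi = gamma
gamma ∧ eta = gamma
psi ∧ gamma = ups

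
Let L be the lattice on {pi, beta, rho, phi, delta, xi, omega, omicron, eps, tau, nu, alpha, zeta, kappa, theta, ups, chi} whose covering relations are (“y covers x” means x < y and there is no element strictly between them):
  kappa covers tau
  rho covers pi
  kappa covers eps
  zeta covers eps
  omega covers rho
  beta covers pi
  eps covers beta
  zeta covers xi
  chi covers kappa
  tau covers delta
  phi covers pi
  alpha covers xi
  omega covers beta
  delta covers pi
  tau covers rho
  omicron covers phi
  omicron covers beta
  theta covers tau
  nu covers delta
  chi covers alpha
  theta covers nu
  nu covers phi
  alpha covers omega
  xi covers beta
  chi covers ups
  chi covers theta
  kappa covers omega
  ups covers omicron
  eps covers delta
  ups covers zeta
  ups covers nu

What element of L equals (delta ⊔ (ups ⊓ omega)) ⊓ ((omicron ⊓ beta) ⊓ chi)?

beta

ups ∧ omega = beta
delta ∨ beta = eps
omicron ∧ beta = beta
beta ∧ chi = beta
eps ∧ beta = beta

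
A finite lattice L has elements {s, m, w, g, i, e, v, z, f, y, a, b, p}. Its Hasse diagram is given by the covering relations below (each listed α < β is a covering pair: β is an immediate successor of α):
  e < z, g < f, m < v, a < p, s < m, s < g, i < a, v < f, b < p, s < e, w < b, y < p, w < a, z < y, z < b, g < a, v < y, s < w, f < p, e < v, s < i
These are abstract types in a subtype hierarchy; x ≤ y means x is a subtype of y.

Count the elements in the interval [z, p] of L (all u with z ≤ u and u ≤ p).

4

The interval [z, p] = {b, p, y, z}, which has 4 elements.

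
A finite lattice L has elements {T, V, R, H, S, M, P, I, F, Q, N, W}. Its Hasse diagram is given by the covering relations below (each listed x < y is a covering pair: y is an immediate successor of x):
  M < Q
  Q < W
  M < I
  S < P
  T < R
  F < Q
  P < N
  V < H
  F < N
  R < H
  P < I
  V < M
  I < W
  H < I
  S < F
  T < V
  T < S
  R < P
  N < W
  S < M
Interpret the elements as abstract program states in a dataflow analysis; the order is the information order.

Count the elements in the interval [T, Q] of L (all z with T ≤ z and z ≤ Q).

6

The interval [T, Q] = {F, M, Q, S, T, V}, which has 6 elements.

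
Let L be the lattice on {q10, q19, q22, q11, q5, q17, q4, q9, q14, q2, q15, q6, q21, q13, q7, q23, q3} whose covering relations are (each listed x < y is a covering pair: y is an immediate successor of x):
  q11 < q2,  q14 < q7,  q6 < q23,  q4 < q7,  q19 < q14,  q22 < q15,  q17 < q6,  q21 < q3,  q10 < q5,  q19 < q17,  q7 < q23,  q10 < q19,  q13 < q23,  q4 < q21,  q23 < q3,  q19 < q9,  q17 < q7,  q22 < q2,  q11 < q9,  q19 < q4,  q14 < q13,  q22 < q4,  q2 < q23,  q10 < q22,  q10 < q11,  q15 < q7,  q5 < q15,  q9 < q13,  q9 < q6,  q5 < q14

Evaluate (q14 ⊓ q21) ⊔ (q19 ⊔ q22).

q14 ∧ q21 = q19
q19 ∨ q22 = q4
q19 ∨ q4 = q4

q4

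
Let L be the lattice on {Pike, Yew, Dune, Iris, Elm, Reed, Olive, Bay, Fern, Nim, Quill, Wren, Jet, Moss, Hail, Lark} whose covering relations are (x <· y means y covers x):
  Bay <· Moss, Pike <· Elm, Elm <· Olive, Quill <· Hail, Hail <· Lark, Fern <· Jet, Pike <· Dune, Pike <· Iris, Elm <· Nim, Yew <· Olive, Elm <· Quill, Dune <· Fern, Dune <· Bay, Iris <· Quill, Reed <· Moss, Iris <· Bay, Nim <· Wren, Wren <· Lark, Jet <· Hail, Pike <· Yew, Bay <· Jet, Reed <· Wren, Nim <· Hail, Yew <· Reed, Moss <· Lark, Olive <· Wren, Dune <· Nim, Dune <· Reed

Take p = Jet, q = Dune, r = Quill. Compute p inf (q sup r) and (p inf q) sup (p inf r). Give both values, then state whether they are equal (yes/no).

q sup r = Hail, so p inf (q sup r) = Jet inf Hail = Jet.
p inf q = Dune and p inf r = Iris, so (p inf q) sup (p inf r) = Dune sup Iris = Bay.
Equal: no.

Jet; Bay; no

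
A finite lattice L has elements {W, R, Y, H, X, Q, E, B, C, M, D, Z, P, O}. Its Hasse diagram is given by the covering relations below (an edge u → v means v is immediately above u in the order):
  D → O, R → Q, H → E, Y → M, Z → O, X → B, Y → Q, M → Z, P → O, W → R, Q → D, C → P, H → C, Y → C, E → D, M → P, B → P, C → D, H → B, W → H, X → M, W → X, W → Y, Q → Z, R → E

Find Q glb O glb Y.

Y

Common lower bounds of {Q, O, Y}: W, Y.
The greatest among these is Y.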